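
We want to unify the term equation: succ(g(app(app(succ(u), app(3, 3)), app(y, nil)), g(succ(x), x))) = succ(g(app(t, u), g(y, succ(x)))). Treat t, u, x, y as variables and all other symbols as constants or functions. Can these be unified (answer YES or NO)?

NO

Decompose succ/1: g(app(app(succ(u), app(3, 3)), app(y, nil)), g(succ(x), x)) = g(app(t, u), g(y, succ(x))).
Decompose g/2: app(app(succ(u), app(3, 3)), app(y, nil)) = app(t, u),  g(succ(x), x) = g(y, succ(x)).
Decompose app/2: app(succ(u), app(3, 3)) = t,  app(y, nil) = u.
Bind t := app(succ(u), app(3, 3)); no other remaining equation mentions t.
Bind u := app(y, nil); no other remaining equation mentions u. Substituting into the earlier binding gives t := app(succ(app(y, nil)), app(3, 3)).
Decompose g/2: succ(x) = y,  x = succ(x).
Bind y := succ(x); no other remaining equation mentions y. Substituting into the earlier bindings gives t := app(succ(app(succ(x), nil)), app(3, 3)), u := app(succ(x), nil).
Occurs check fails: x occurs in succ(x); the equation x = succ(x) has no finite solution.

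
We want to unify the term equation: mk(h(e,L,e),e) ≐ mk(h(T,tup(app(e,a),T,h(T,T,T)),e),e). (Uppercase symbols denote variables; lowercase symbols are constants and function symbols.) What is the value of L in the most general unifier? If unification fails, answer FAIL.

tup(app(e,a),e,h(e,e,e))

Decompose mk/2: h(e,L,e) ≐ h(T,tup(app(e,a),T,h(T,T,T)),e),  e ≐ e.
Decompose h/3: e ≐ T,  L ≐ tup(app(e,a),T,h(T,T,T)),  e ≐ e.
Bind T := e; substituting into the one remaining equation that mentions T gives: L ≐ tup(app(e,a),e,h(e,e,e)).
Bind L := tup(app(e,a),e,h(e,e,e)); no other remaining equation mentions L.
Delete trivial equation e ≐ e.
Delete trivial equation e ≐ e.
MGU = { T -> e, L -> tup(app(e,a),e,h(e,e,e)) }, so L -> tup(app(e,a),e,h(e,e,e)).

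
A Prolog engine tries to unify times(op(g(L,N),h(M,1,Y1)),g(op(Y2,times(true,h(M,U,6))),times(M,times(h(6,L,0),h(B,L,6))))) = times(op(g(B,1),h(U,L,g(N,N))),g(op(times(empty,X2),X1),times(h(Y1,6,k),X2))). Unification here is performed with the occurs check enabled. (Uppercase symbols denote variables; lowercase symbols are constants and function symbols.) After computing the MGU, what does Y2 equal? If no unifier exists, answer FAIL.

Decompose times/2: op(g(L,N),h(M,1,Y1)) = op(g(B,1),h(U,L,g(N,N))),  g(op(Y2,times(true,h(M,U,6))),times(M,times(h(6,L,0),h(B,L,6)))) = g(op(times(empty,X2),X1),times(h(Y1,6,k),X2)).
Decompose op/2: g(L,N) = g(B,1),  h(M,1,Y1) = h(U,L,g(N,N)).
Decompose g/2: L = B,  N = 1.
Bind L := B; substituting into the 2 remaining equations that mention L gives: h(M,1,Y1) = h(U,B,g(N,N)),  g(op(Y2,times(true,h(M,U,6))),times(M,times(h(6,B,0),h(B,B,6)))) = g(op(times(empty,X2),X1),times(h(Y1,6,k),X2)).
Bind N := 1; substituting into the one remaining equation that mentions N gives: h(M,1,Y1) = h(U,B,g(1,1)).
Decompose h/3: M = U,  1 = B,  Y1 = g(1,1).
Bind M := U; substituting into the one remaining equation that mentions M gives: g(op(Y2,times(true,h(U,U,6))),times(U,times(h(6,B,0),h(B,B,6)))) = g(op(times(empty,X2),X1),times(h(Y1,6,k),X2)).
Bind B := 1; substituting into the one remaining equation that mentions B gives: g(op(Y2,times(true,h(U,U,6))),times(U,times(h(6,1,0),h(1,1,6)))) = g(op(times(empty,X2),X1),times(h(Y1,6,k),X2)). Substituting into the earlier binding gives L := 1.
Bind Y1 := g(1,1); substituting into the remaining equation gives: g(op(Y2,times(true,h(U,U,6))),times(U,times(h(6,1,0),h(1,1,6)))) = g(op(times(empty,X2),X1),times(h(g(1,1),6,k),X2)).
Decompose g/2: op(Y2,times(true,h(U,U,6))) = op(times(empty,X2),X1),  times(U,times(h(6,1,0),h(1,1,6))) = times(h(g(1,1),6,k),X2).
Decompose op/2: Y2 = times(empty,X2),  times(true,h(U,U,6)) = X1.
Bind Y2 := times(empty,X2); no other remaining equation mentions Y2.
Bind X1 := times(true,h(U,U,6)); no other remaining equation mentions X1.
Decompose times/2: U = h(g(1,1),6,k),  times(h(6,1,0),h(1,1,6)) = X2.
Bind U := h(g(1,1),6,k); no other remaining equation mentions U. Substituting into the earlier bindings gives M := h(g(1,1),6,k), X1 := times(true,h(h(g(1,1),6,k),h(g(1,1),6,k),6)).
Bind X2 := times(h(6,1,0),h(1,1,6)). Substituting into the earlier binding gives Y2 := times(empty,times(h(6,1,0),h(1,1,6))).
MGU = { L ↦ 1, N ↦ 1, M ↦ h(g(1,1),6,k), B ↦ 1, Y1 ↦ g(1,1), Y2 ↦ times(empty,times(h(6,1,0),h(1,1,6))), X1 ↦ times(true,h(h(g(1,1),6,k),h(g(1,1),6,k),6)), U ↦ h(g(1,1),6,k), X2 ↦ times(h(6,1,0),h(1,1,6)) }, so Y2 ↦ times(empty,times(h(6,1,0),h(1,1,6))).

times(empty,times(h(6,1,0),h(1,1,6)))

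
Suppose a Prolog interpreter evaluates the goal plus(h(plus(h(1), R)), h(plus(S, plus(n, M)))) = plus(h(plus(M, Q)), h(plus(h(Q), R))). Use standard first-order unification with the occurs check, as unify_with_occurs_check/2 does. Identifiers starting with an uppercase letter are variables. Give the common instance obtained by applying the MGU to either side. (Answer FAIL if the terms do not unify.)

Decompose plus/2: h(plus(h(1), R)) = h(plus(M, Q)),  h(plus(S, plus(n, M))) = h(plus(h(Q), R)).
Decompose h/1: plus(h(1), R) = plus(M, Q).
Decompose plus/2: h(1) = M,  R = Q.
Bind M := h(1); substituting into the one remaining equation that mentions M gives: h(plus(S, plus(n, h(1)))) = h(plus(h(Q), R)).
Bind R := Q; substituting into the remaining equation gives: h(plus(S, plus(n, h(1)))) = h(plus(h(Q), Q)).
Decompose h/1: plus(S, plus(n, h(1))) = plus(h(Q), Q).
Decompose plus/2: S = h(Q),  plus(n, h(1)) = Q.
Bind S := h(Q); no other remaining equation mentions S.
Bind Q := plus(n, h(1)). Substituting into the earlier bindings gives R := plus(n, h(1)), S := h(plus(n, h(1))).
Applying the MGU to either side gives plus(h(plus(h(1), plus(n, h(1)))), h(plus(h(plus(n, h(1))), plus(n, h(1))))).

plus(h(plus(h(1), plus(n, h(1)))), h(plus(h(plus(n, h(1))), plus(n, h(1)))))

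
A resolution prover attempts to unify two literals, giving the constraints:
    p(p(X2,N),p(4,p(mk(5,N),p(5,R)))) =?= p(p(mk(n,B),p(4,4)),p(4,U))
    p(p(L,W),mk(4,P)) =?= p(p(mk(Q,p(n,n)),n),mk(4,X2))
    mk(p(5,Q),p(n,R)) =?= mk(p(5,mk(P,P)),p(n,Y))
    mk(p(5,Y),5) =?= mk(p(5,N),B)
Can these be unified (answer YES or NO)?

Decompose p/2: p(X2,N) =?= p(mk(n,B),p(4,4)),  p(4,p(mk(5,N),p(5,R))) =?= p(4,U).
Decompose p/2: X2 =?= mk(n,B),  N =?= p(4,4).
Bind X2 := mk(n,B); substituting into the one remaining equation that mentions X2 gives: p(p(L,W),mk(4,P)) =?= p(p(mk(Q,p(n,n)),n),mk(4,mk(n,B))).
Bind N := p(4,4); substituting into the 2 remaining equations that mention N gives: p(4,p(mk(5,p(4,4)),p(5,R))) =?= p(4,U),  mk(p(5,Y),5) =?= mk(p(5,p(4,4)),B).
Decompose p/2: 4 =?= 4,  p(mk(5,p(4,4)),p(5,R)) =?= U.
Delete trivial equation 4 =?= 4.
Bind U := p(mk(5,p(4,4)),p(5,R)); no other remaining equation mentions U.
Decompose p/2: p(L,W) =?= p(mk(Q,p(n,n)),n),  mk(4,P) =?= mk(4,mk(n,B)).
Decompose p/2: L =?= mk(Q,p(n,n)),  W =?= n.
Bind L := mk(Q,p(n,n)); no other remaining equation mentions L.
Bind W := n; no other remaining equation mentions W.
Decompose mk/2: 4 =?= 4,  P =?= mk(n,B).
Delete trivial equation 4 =?= 4.
Bind P := mk(n,B); substituting into the one remaining equation that mentions P gives: mk(p(5,Q),p(n,R)) =?= mk(p(5,mk(mk(n,B),mk(n,B))),p(n,Y)).
Decompose mk/2: p(5,Q) =?= p(5,mk(mk(n,B),mk(n,B))),  p(n,R) =?= p(n,Y).
Decompose p/2: 5 =?= 5,  Q =?= mk(mk(n,B),mk(n,B)).
Delete trivial equation 5 =?= 5.
Bind Q := mk(mk(n,B),mk(n,B)); no other remaining equation mentions Q. Substituting into the earlier binding gives L := mk(mk(mk(n,B),mk(n,B)),p(n,n)).
Decompose p/2: n =?= n,  R =?= Y.
Delete trivial equation n =?= n.
Bind R := Y; no other remaining equation mentions R. Substituting into the earlier binding gives U := p(mk(5,p(4,4)),p(5,Y)).
Decompose mk/2: p(5,Y) =?= p(5,p(4,4)),  5 =?= B.
Decompose p/2: 5 =?= 5,  Y =?= p(4,4).
Delete trivial equation 5 =?= 5.
Bind Y := p(4,4); no other remaining equation mentions Y. Substituting into the earlier bindings gives U := p(mk(5,p(4,4)),p(5,p(4,4))), R := p(4,4).
Bind B := 5. Substituting into the earlier bindings gives X2 := mk(n,5), L := mk(mk(mk(n,5),mk(n,5)),p(n,n)), P := mk(n,5), Q := mk(mk(n,5),mk(n,5)).
No equations remain and no clash or occurs-check failure arose, so a unifier exists.

YES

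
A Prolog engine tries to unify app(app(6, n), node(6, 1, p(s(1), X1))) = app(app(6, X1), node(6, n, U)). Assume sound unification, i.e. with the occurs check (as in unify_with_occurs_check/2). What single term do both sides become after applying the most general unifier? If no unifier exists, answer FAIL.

Decompose app/2: app(6, n) = app(6, X1),  node(6, 1, p(s(1), X1)) = node(6, n, U).
Decompose app/2: 6 = 6,  n = X1.
Delete trivial equation 6 = 6.
Bind X1 := n; substituting into the remaining equation gives: node(6, 1, p(s(1), n)) = node(6, n, U).
Decompose node/3: 6 = 6,  1 = n,  p(s(1), n) = U.
Delete trivial equation 6 = 6.
Clash: constants 1 and n differ; no unifier exists.

FAIL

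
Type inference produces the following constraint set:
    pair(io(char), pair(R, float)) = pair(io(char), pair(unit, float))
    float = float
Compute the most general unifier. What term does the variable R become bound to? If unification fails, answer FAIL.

Decompose pair/2: io(char) = io(char),  pair(R, float) = pair(unit, float).
Delete trivial equation io(char) = io(char).
Decompose pair/2: R = unit,  float = float.
Bind R := unit; no other remaining equation mentions R.
Delete trivial equation float = float.
Delete trivial equation float = float.
MGU = { R -> unit }, so R -> unit.

unit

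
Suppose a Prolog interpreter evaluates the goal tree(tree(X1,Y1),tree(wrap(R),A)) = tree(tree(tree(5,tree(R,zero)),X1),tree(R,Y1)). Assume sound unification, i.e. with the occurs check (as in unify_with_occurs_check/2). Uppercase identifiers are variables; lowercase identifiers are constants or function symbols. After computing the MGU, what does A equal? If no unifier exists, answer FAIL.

Decompose tree/2: tree(X1,Y1) = tree(tree(5,tree(R,zero)),X1),  tree(wrap(R),A) = tree(R,Y1).
Decompose tree/2: X1 = tree(5,tree(R,zero)),  Y1 = X1.
Bind X1 := tree(5,tree(R,zero)); substituting into the one remaining equation that mentions X1 gives: Y1 = tree(5,tree(R,zero)).
Bind Y1 := tree(5,tree(R,zero)); substituting into the remaining equation gives: tree(wrap(R),A) = tree(R,tree(5,tree(R,zero))).
Decompose tree/2: wrap(R) = R,  A = tree(5,tree(R,zero)).
Occurs check fails: R occurs in wrap(R); the equation R = wrap(R) has no finite solution.

FAIL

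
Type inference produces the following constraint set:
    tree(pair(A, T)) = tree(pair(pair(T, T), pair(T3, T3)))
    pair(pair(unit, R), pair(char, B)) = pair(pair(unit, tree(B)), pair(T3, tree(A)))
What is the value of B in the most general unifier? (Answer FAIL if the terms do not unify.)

tree(pair(pair(char, char), pair(char, char)))

Decompose tree/1: pair(A, T) = pair(pair(T, T), pair(T3, T3)).
Decompose pair/2: A = pair(T, T),  T = pair(T3, T3).
Bind A := pair(T, T); substituting into the one remaining equation that mentions A gives: pair(pair(unit, R), pair(char, B)) = pair(pair(unit, tree(B)), pair(T3, tree(pair(T, T)))).
Bind T := pair(T3, T3); substituting into the remaining equation gives: pair(pair(unit, R), pair(char, B)) = pair(pair(unit, tree(B)), pair(T3, tree(pair(pair(T3, T3), pair(T3, T3))))). Substituting into the earlier binding gives A := pair(pair(T3, T3), pair(T3, T3)).
Decompose pair/2: pair(unit, R) = pair(unit, tree(B)),  pair(char, B) = pair(T3, tree(pair(pair(T3, T3), pair(T3, T3)))).
Decompose pair/2: unit = unit,  R = tree(B).
Delete trivial equation unit = unit.
Bind R := tree(B); no other remaining equation mentions R.
Decompose pair/2: char = T3,  B = tree(pair(pair(T3, T3), pair(T3, T3))).
Bind T3 := char; substituting into the remaining equation gives: B = tree(pair(pair(char, char), pair(char, char))). Substituting into the earlier bindings gives A := pair(pair(char, char), pair(char, char)), T := pair(char, char).
Bind B := tree(pair(pair(char, char), pair(char, char))). Substituting into the earlier binding gives R := tree(tree(pair(pair(char, char), pair(char, char)))).
MGU = { A := pair(pair(char, char), pair(char, char)), T := pair(char, char), R := tree(tree(pair(pair(char, char), pair(char, char)))), T3 := char, B := tree(pair(pair(char, char), pair(char, char))) }, so B := tree(pair(pair(char, char), pair(char, char))).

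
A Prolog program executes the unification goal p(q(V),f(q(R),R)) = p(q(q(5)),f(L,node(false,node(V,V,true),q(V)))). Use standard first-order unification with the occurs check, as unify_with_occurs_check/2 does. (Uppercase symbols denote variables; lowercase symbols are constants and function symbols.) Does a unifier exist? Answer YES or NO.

YES

Decompose p/2: q(V) = q(q(5)),  f(q(R),R) = f(L,node(false,node(V,V,true),q(V))).
Decompose q/1: V = q(5).
Bind V := q(5); substituting into the remaining equation gives: f(q(R),R) = f(L,node(false,node(q(5),q(5),true),q(q(5)))).
Decompose f/2: q(R) = L,  R = node(false,node(q(5),q(5),true),q(q(5))).
Bind L := q(R); no other remaining equation mentions L.
Bind R := node(false,node(q(5),q(5),true),q(q(5))). Substituting into the earlier binding gives L := q(node(false,node(q(5),q(5),true),q(q(5)))).
No equations remain and no clash or occurs-check failure arose, so a unifier exists.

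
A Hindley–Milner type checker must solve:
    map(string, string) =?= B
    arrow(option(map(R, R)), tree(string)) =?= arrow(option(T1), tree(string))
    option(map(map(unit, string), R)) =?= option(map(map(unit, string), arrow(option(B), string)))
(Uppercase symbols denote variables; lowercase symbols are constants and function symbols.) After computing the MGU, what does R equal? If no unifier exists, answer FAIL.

Bind B := map(string, string); substituting into the one remaining equation that mentions B gives: option(map(map(unit, string), R)) =?= option(map(map(unit, string), arrow(option(map(string, string)), string))).
Decompose arrow/2: option(map(R, R)) =?= option(T1),  tree(string) =?= tree(string).
Decompose option/1: map(R, R) =?= T1.
Bind T1 := map(R, R); no other remaining equation mentions T1.
Delete trivial equation tree(string) =?= tree(string).
Decompose option/1: map(map(unit, string), R) =?= map(map(unit, string), arrow(option(map(string, string)), string)).
Decompose map/2: map(unit, string) =?= map(unit, string),  R =?= arrow(option(map(string, string)), string).
Delete trivial equation map(unit, string) =?= map(unit, string).
Bind R := arrow(option(map(string, string)), string). Substituting into the earlier binding gives T1 := map(arrow(option(map(string, string)), string), arrow(option(map(string, string)), string)).
MGU = { B ↦ map(string, string), T1 ↦ map(arrow(option(map(string, string)), string), arrow(option(map(string, string)), string)), R ↦ arrow(option(map(string, string)), string) }, so R ↦ arrow(option(map(string, string)), string).

arrow(option(map(string, string)), string)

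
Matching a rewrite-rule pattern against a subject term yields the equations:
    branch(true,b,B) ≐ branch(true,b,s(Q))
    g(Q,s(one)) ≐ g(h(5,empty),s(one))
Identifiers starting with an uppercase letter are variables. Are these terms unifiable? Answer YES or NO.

YES

Decompose branch/3: true ≐ true,  b ≐ b,  B ≐ s(Q).
Delete trivial equation true ≐ true.
Delete trivial equation b ≐ b.
Bind B := s(Q); no other remaining equation mentions B.
Decompose g/2: Q ≐ h(5,empty),  s(one) ≐ s(one).
Bind Q := h(5,empty); no other remaining equation mentions Q. Substituting into the earlier binding gives B := s(h(5,empty)).
Delete trivial equation s(one) ≐ s(one).
No equations remain and no clash or occurs-check failure arose, so a unifier exists.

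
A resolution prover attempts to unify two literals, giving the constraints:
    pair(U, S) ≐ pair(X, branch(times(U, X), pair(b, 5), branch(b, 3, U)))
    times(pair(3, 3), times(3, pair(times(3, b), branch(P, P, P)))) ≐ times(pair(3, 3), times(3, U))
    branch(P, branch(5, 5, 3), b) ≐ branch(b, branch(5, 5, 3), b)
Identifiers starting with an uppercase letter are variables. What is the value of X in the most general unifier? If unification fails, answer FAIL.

Decompose pair/2: U ≐ X,  S ≐ branch(times(U, X), pair(b, 5), branch(b, 3, U)).
Bind U := X; substituting into the 2 remaining equations that mention U gives: S ≐ branch(times(X, X), pair(b, 5), branch(b, 3, X)),  times(pair(3, 3), times(3, pair(times(3, b), branch(P, P, P)))) ≐ times(pair(3, 3), times(3, X)).
Bind S := branch(times(X, X), pair(b, 5), branch(b, 3, X)); no other remaining equation mentions S.
Decompose times/2: pair(3, 3) ≐ pair(3, 3),  times(3, pair(times(3, b), branch(P, P, P))) ≐ times(3, X).
Delete trivial equation pair(3, 3) ≐ pair(3, 3).
Decompose times/2: 3 ≐ 3,  pair(times(3, b), branch(P, P, P)) ≐ X.
Delete trivial equation 3 ≐ 3.
Bind X := pair(times(3, b), branch(P, P, P)); no other remaining equation mentions X. Substituting into the earlier bindings gives U := pair(times(3, b), branch(P, P, P)), S := branch(times(pair(times(3, b), branch(P, P, P)), pair(times(3, b), branch(P, P, P))), pair(b, 5), branch(b, 3, pair(times(3, b), branch(P, P, P)))).
Decompose branch/3: P ≐ b,  branch(5, 5, 3) ≐ branch(5, 5, 3),  b ≐ b.
Bind P := b; no other remaining equation mentions P. Substituting into the earlier bindings gives U := pair(times(3, b), branch(b, b, b)), S := branch(times(pair(times(3, b), branch(b, b, b)), pair(times(3, b), branch(b, b, b))), pair(b, 5), branch(b, 3, pair(times(3, b), branch(b, b, b)))), X := pair(times(3, b), branch(b, b, b)).
Delete trivial equation branch(5, 5, 3) ≐ branch(5, 5, 3).
Delete trivial equation b ≐ b.
MGU = { U ↦ pair(times(3, b), branch(b, b, b)), S ↦ branch(times(pair(times(3, b), branch(b, b, b)), pair(times(3, b), branch(b, b, b))), pair(b, 5), branch(b, 3, pair(times(3, b), branch(b, b, b)))), X ↦ pair(times(3, b), branch(b, b, b)), P ↦ b }, so X ↦ pair(times(3, b), branch(b, b, b)).

pair(times(3, b), branch(b, b, b))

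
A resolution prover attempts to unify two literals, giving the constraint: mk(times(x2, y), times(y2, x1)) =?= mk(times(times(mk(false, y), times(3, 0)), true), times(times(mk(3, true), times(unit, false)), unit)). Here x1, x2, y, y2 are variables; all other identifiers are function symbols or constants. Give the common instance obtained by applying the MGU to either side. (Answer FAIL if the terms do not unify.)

mk(times(times(mk(false, true), times(3, 0)), true), times(times(mk(3, true), times(unit, false)), unit))

Decompose mk/2: times(x2, y) =?= times(times(mk(false, y), times(3, 0)), true),  times(y2, x1) =?= times(times(mk(3, true), times(unit, false)), unit).
Decompose times/2: x2 =?= times(mk(false, y), times(3, 0)),  y =?= true.
Bind x2 := times(mk(false, y), times(3, 0)); no other remaining equation mentions x2.
Bind y := true; no other remaining equation mentions y. Substituting into the earlier binding gives x2 := times(mk(false, true), times(3, 0)).
Decompose times/2: y2 =?= times(mk(3, true), times(unit, false)),  x1 =?= unit.
Bind y2 := times(mk(3, true), times(unit, false)); no other remaining equation mentions y2.
Bind x1 := unit.
Applying the MGU to either side gives mk(times(times(mk(false, true), times(3, 0)), true), times(times(mk(3, true), times(unit, false)), unit)).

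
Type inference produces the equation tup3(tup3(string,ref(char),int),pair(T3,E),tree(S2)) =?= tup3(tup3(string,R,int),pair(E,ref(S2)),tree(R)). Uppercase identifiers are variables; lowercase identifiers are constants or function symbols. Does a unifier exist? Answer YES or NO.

Decompose tup3/3: tup3(string,ref(char),int) =?= tup3(string,R,int),  pair(T3,E) =?= pair(E,ref(S2)),  tree(S2) =?= tree(R).
Decompose tup3/3: string =?= string,  ref(char) =?= R,  int =?= int.
Delete trivial equation string =?= string.
Bind R := ref(char); substituting into the one remaining equation that mentions R gives: tree(S2) =?= tree(ref(char)).
Delete trivial equation int =?= int.
Decompose pair/2: T3 =?= E,  E =?= ref(S2).
Bind T3 := E; no other remaining equation mentions T3.
Bind E := ref(S2); no other remaining equation mentions E. Substituting into the earlier binding gives T3 := ref(S2).
Decompose tree/1: S2 =?= ref(char).
Bind S2 := ref(char). Substituting into the earlier bindings gives T3 := ref(ref(char)), E := ref(ref(char)).
No equations remain and no clash or occurs-check failure arose, so a unifier exists.

YES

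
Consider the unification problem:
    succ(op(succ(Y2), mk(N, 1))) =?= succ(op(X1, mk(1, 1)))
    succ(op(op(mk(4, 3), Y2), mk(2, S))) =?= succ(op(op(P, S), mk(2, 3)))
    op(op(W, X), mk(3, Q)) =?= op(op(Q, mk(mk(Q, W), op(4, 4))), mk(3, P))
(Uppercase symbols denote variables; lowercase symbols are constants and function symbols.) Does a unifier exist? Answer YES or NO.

Decompose succ/1: op(succ(Y2), mk(N, 1)) =?= op(X1, mk(1, 1)).
Decompose op/2: succ(Y2) =?= X1,  mk(N, 1) =?= mk(1, 1).
Bind X1 := succ(Y2); no other remaining equation mentions X1.
Decompose mk/2: N =?= 1,  1 =?= 1.
Bind N := 1; no other remaining equation mentions N.
Delete trivial equation 1 =?= 1.
Decompose succ/1: op(op(mk(4, 3), Y2), mk(2, S)) =?= op(op(P, S), mk(2, 3)).
Decompose op/2: op(mk(4, 3), Y2) =?= op(P, S),  mk(2, S) =?= mk(2, 3).
Decompose op/2: mk(4, 3) =?= P,  Y2 =?= S.
Bind P := mk(4, 3); substituting into the one remaining equation that mentions P gives: op(op(W, X), mk(3, Q)) =?= op(op(Q, mk(mk(Q, W), op(4, 4))), mk(3, mk(4, 3))).
Bind Y2 := S; no other remaining equation mentions Y2. Substituting into the earlier binding gives X1 := succ(S).
Decompose mk/2: 2 =?= 2,  S =?= 3.
Delete trivial equation 2 =?= 2.
Bind S := 3; no other remaining equation mentions S. Substituting into the earlier bindings gives X1 := succ(3), Y2 := 3.
Decompose op/2: op(W, X) =?= op(Q, mk(mk(Q, W), op(4, 4))),  mk(3, Q) =?= mk(3, mk(4, 3)).
Decompose op/2: W =?= Q,  X =?= mk(mk(Q, W), op(4, 4)).
Bind W := Q; substituting into the one remaining equation that mentions W gives: X =?= mk(mk(Q, Q), op(4, 4)).
Bind X := mk(mk(Q, Q), op(4, 4)); no other remaining equation mentions X.
Decompose mk/2: 3 =?= 3,  Q =?= mk(4, 3).
Delete trivial equation 3 =?= 3.
Bind Q := mk(4, 3). Substituting into the earlier bindings gives W := mk(4, 3), X := mk(mk(mk(4, 3), mk(4, 3)), op(4, 4)).
No equations remain and no clash or occurs-check failure arose, so a unifier exists.

YES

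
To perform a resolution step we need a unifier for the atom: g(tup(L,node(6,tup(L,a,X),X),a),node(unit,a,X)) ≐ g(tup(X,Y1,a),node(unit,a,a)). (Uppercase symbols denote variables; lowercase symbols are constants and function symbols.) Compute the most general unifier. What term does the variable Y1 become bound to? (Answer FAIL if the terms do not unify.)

node(6,tup(a,a,a),a)

Decompose g/2: tup(L,node(6,tup(L,a,X),X),a) ≐ tup(X,Y1,a),  node(unit,a,X) ≐ node(unit,a,a).
Decompose tup/3: L ≐ X,  node(6,tup(L,a,X),X) ≐ Y1,  a ≐ a.
Bind L := X; substituting into the one remaining equation that mentions L gives: node(6,tup(X,a,X),X) ≐ Y1.
Bind Y1 := node(6,tup(X,a,X),X); no other remaining equation mentions Y1.
Delete trivial equation a ≐ a.
Decompose node/3: unit ≐ unit,  a ≐ a,  X ≐ a.
Delete trivial equation unit ≐ unit.
Delete trivial equation a ≐ a.
Bind X := a. Substituting into the earlier bindings gives L := a, Y1 := node(6,tup(a,a,a),a).
MGU = { L ↦ a, Y1 ↦ node(6,tup(a,a,a),a), X ↦ a }, so Y1 ↦ node(6,tup(a,a,a),a).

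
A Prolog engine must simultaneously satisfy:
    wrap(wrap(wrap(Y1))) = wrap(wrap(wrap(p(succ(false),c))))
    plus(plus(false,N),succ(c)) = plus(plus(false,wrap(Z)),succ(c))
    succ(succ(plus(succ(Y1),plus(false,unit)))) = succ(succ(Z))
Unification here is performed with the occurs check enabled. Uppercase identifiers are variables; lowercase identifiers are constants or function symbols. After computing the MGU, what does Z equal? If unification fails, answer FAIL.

plus(succ(p(succ(false),c)),plus(false,unit))

Decompose wrap/1: wrap(wrap(Y1)) = wrap(wrap(p(succ(false),c))).
Decompose wrap/1: wrap(Y1) = wrap(p(succ(false),c)).
Decompose wrap/1: Y1 = p(succ(false),c).
Bind Y1 := p(succ(false),c); substituting into the one remaining equation that mentions Y1 gives: succ(succ(plus(succ(p(succ(false),c)),plus(false,unit)))) = succ(succ(Z)).
Decompose plus/2: plus(false,N) = plus(false,wrap(Z)),  succ(c) = succ(c).
Decompose plus/2: false = false,  N = wrap(Z).
Delete trivial equation false = false.
Bind N := wrap(Z); no other remaining equation mentions N.
Delete trivial equation succ(c) = succ(c).
Decompose succ/1: succ(plus(succ(p(succ(false),c)),plus(false,unit))) = succ(Z).
Decompose succ/1: plus(succ(p(succ(false),c)),plus(false,unit)) = Z.
Bind Z := plus(succ(p(succ(false),c)),plus(false,unit)). Substituting into the earlier binding gives N := wrap(plus(succ(p(succ(false),c)),plus(false,unit))).
MGU = { Y1 ↦ p(succ(false),c), N ↦ wrap(plus(succ(p(succ(false),c)),plus(false,unit))), Z ↦ plus(succ(p(succ(false),c)),plus(false,unit)) }, so Z ↦ plus(succ(p(succ(false),c)),plus(false,unit)).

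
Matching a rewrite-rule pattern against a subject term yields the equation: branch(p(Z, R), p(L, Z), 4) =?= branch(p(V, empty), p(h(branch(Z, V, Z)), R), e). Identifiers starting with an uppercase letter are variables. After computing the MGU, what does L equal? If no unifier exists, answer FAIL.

FAIL

Decompose branch/3: p(Z, R) =?= p(V, empty),  p(L, Z) =?= p(h(branch(Z, V, Z)), R),  4 =?= e.
Decompose p/2: Z =?= V,  R =?= empty.
Bind Z := V; substituting into the one remaining equation that mentions Z gives: p(L, V) =?= p(h(branch(V, V, V)), R).
Bind R := empty; substituting into the one remaining equation that mentions R gives: p(L, V) =?= p(h(branch(V, V, V)), empty).
Decompose p/2: L =?= h(branch(V, V, V)),  V =?= empty.
Bind L := h(branch(V, V, V)); no other remaining equation mentions L.
Bind V := empty; no other remaining equation mentions V. Substituting into the earlier bindings gives Z := empty, L := h(branch(empty, empty, empty)).
Clash: constants 4 and e differ; no unifier exists.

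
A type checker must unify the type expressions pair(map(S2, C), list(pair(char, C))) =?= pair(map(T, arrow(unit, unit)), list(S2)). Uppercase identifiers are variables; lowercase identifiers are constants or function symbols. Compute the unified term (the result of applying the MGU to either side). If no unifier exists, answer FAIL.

Decompose pair/2: map(S2, C) =?= map(T, arrow(unit, unit)),  list(pair(char, C)) =?= list(S2).
Decompose map/2: S2 =?= T,  C =?= arrow(unit, unit).
Bind S2 := T; substituting into the one remaining equation that mentions S2 gives: list(pair(char, C)) =?= list(T).
Bind C := arrow(unit, unit); substituting into the remaining equation gives: list(pair(char, arrow(unit, unit))) =?= list(T).
Decompose list/1: pair(char, arrow(unit, unit)) =?= T.
Bind T := pair(char, arrow(unit, unit)). Substituting into the earlier binding gives S2 := pair(char, arrow(unit, unit)).
Applying the MGU to either side gives pair(map(pair(char, arrow(unit, unit)), arrow(unit, unit)), list(pair(char, arrow(unit, unit)))).

pair(map(pair(char, arrow(unit, unit)), arrow(unit, unit)), list(pair(char, arrow(unit, unit))))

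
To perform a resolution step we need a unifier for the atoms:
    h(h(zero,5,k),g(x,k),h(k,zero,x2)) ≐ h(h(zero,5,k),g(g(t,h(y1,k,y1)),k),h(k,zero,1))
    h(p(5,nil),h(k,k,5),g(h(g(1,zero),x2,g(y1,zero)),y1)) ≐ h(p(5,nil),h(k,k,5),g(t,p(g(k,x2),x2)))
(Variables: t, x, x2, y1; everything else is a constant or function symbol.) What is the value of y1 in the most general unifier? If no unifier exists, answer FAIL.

p(g(k,1),1)

Decompose h/3: h(zero,5,k) ≐ h(zero,5,k),  g(x,k) ≐ g(g(t,h(y1,k,y1)),k),  h(k,zero,x2) ≐ h(k,zero,1).
Delete trivial equation h(zero,5,k) ≐ h(zero,5,k).
Decompose g/2: x ≐ g(t,h(y1,k,y1)),  k ≐ k.
Bind x := g(t,h(y1,k,y1)); no other remaining equation mentions x.
Delete trivial equation k ≐ k.
Decompose h/3: k ≐ k,  zero ≐ zero,  x2 ≐ 1.
Delete trivial equation k ≐ k.
Delete trivial equation zero ≐ zero.
Bind x2 := 1; substituting into the remaining equation gives: h(p(5,nil),h(k,k,5),g(h(g(1,zero),1,g(y1,zero)),y1)) ≐ h(p(5,nil),h(k,k,5),g(t,p(g(k,1),1))).
Decompose h/3: p(5,nil) ≐ p(5,nil),  h(k,k,5) ≐ h(k,k,5),  g(h(g(1,zero),1,g(y1,zero)),y1) ≐ g(t,p(g(k,1),1)).
Delete trivial equation p(5,nil) ≐ p(5,nil).
Delete trivial equation h(k,k,5) ≐ h(k,k,5).
Decompose g/2: h(g(1,zero),1,g(y1,zero)) ≐ t,  y1 ≐ p(g(k,1),1).
Bind t := h(g(1,zero),1,g(y1,zero)); no other remaining equation mentions t. Substituting into the earlier binding gives x := g(h(g(1,zero),1,g(y1,zero)),h(y1,k,y1)).
Bind y1 := p(g(k,1),1). Substituting into the earlier bindings gives x := g(h(g(1,zero),1,g(p(g(k,1),1),zero)),h(p(g(k,1),1),k,p(g(k,1),1))), t := h(g(1,zero),1,g(p(g(k,1),1),zero)).
MGU = { x ↦ g(h(g(1,zero),1,g(p(g(k,1),1),zero)),h(p(g(k,1),1),k,p(g(k,1),1))), x2 ↦ 1, t ↦ h(g(1,zero),1,g(p(g(k,1),1),zero)), y1 ↦ p(g(k,1),1) }, so y1 ↦ p(g(k,1),1).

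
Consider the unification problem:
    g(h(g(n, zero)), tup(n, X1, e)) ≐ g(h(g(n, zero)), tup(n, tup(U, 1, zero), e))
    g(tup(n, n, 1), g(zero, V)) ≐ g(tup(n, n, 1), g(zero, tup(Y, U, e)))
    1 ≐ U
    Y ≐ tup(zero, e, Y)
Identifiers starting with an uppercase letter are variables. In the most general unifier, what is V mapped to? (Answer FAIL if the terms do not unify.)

Decompose g/2: h(g(n, zero)) ≐ h(g(n, zero)),  tup(n, X1, e) ≐ tup(n, tup(U, 1, zero), e).
Delete trivial equation h(g(n, zero)) ≐ h(g(n, zero)).
Decompose tup/3: n ≐ n,  X1 ≐ tup(U, 1, zero),  e ≐ e.
Delete trivial equation n ≐ n.
Bind X1 := tup(U, 1, zero); no other remaining equation mentions X1.
Delete trivial equation e ≐ e.
Decompose g/2: tup(n, n, 1) ≐ tup(n, n, 1),  g(zero, V) ≐ g(zero, tup(Y, U, e)).
Delete trivial equation tup(n, n, 1) ≐ tup(n, n, 1).
Decompose g/2: zero ≐ zero,  V ≐ tup(Y, U, e).
Delete trivial equation zero ≐ zero.
Bind V := tup(Y, U, e); no other remaining equation mentions V.
Bind U := 1; no other remaining equation mentions U. Substituting into the earlier bindings gives X1 := tup(1, 1, zero), V := tup(Y, 1, e).
Occurs check fails: Y occurs in tup(zero, e, Y); the equation Y ≐ tup(zero, e, Y) has no finite solution.

FAIL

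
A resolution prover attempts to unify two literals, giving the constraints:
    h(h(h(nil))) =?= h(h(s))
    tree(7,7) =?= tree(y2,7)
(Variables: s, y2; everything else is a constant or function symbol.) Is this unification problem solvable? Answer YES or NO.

YES

Decompose h/1: h(h(nil)) =?= h(s).
Decompose h/1: h(nil) =?= s.
Bind s := h(nil); no other remaining equation mentions s.
Decompose tree/2: 7 =?= y2,  7 =?= 7.
Bind y2 := 7; no other remaining equation mentions y2.
Delete trivial equation 7 =?= 7.
No equations remain and no clash or occurs-check failure arose, so a unifier exists.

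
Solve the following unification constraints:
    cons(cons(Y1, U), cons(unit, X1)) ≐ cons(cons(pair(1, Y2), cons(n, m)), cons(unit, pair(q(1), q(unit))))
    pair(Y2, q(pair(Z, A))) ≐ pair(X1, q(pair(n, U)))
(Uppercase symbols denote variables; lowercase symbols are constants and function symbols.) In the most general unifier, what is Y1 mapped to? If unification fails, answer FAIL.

Decompose cons/2: cons(Y1, U) ≐ cons(pair(1, Y2), cons(n, m)),  cons(unit, X1) ≐ cons(unit, pair(q(1), q(unit))).
Decompose cons/2: Y1 ≐ pair(1, Y2),  U ≐ cons(n, m).
Bind Y1 := pair(1, Y2); no other remaining equation mentions Y1.
Bind U := cons(n, m); substituting into the one remaining equation that mentions U gives: pair(Y2, q(pair(Z, A))) ≐ pair(X1, q(pair(n, cons(n, m)))).
Decompose cons/2: unit ≐ unit,  X1 ≐ pair(q(1), q(unit)).
Delete trivial equation unit ≐ unit.
Bind X1 := pair(q(1), q(unit)); substituting into the remaining equation gives: pair(Y2, q(pair(Z, A))) ≐ pair(pair(q(1), q(unit)), q(pair(n, cons(n, m)))).
Decompose pair/2: Y2 ≐ pair(q(1), q(unit)),  q(pair(Z, A)) ≐ q(pair(n, cons(n, m))).
Bind Y2 := pair(q(1), q(unit)); no other remaining equation mentions Y2. Substituting into the earlier binding gives Y1 := pair(1, pair(q(1), q(unit))).
Decompose q/1: pair(Z, A) ≐ pair(n, cons(n, m)).
Decompose pair/2: Z ≐ n,  A ≐ cons(n, m).
Bind Z := n; no other remaining equation mentions Z.
Bind A := cons(n, m).
MGU = { Y1 ↦ pair(1, pair(q(1), q(unit))), U ↦ cons(n, m), X1 ↦ pair(q(1), q(unit)), Y2 ↦ pair(q(1), q(unit)), Z ↦ n, A ↦ cons(n, m) }, so Y1 ↦ pair(1, pair(q(1), q(unit))).

pair(1, pair(q(1), q(unit)))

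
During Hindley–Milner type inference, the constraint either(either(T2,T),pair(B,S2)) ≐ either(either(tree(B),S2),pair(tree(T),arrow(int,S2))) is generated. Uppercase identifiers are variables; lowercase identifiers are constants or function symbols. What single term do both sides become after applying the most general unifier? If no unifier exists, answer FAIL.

FAIL

Decompose either/2: either(T2,T) ≐ either(tree(B),S2),  pair(B,S2) ≐ pair(tree(T),arrow(int,S2)).
Decompose either/2: T2 ≐ tree(B),  T ≐ S2.
Bind T2 := tree(B); no other remaining equation mentions T2.
Bind T := S2; substituting into the remaining equation gives: pair(B,S2) ≐ pair(tree(S2),arrow(int,S2)).
Decompose pair/2: B ≐ tree(S2),  S2 ≐ arrow(int,S2).
Bind B := tree(S2); no other remaining equation mentions B. Substituting into the earlier binding gives T2 := tree(tree(S2)).
Occurs check fails: S2 occurs in arrow(int,S2); the equation S2 ≐ arrow(int,S2) has no finite solution.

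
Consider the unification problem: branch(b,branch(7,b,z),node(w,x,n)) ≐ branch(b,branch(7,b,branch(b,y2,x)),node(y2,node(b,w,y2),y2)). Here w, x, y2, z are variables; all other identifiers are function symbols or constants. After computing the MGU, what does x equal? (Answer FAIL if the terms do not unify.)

node(b,n,n)

Decompose branch/3: b ≐ b,  branch(7,b,z) ≐ branch(7,b,branch(b,y2,x)),  node(w,x,n) ≐ node(y2,node(b,w,y2),y2).
Delete trivial equation b ≐ b.
Decompose branch/3: 7 ≐ 7,  b ≐ b,  z ≐ branch(b,y2,x).
Delete trivial equation 7 ≐ 7.
Delete trivial equation b ≐ b.
Bind z := branch(b,y2,x); no other remaining equation mentions z.
Decompose node/3: w ≐ y2,  x ≐ node(b,w,y2),  n ≐ y2.
Bind w := y2; substituting into the one remaining equation that mentions w gives: x ≐ node(b,y2,y2).
Bind x := node(b,y2,y2); no other remaining equation mentions x. Substituting into the earlier binding gives z := branch(b,y2,node(b,y2,y2)).
Bind y2 := n. Substituting into the earlier bindings gives z := branch(b,n,node(b,n,n)), w := n, x := node(b,n,n).
MGU = { z ↦ branch(b,n,node(b,n,n)), w ↦ n, x ↦ node(b,n,n), y2 ↦ n }, so x ↦ node(b,n,n).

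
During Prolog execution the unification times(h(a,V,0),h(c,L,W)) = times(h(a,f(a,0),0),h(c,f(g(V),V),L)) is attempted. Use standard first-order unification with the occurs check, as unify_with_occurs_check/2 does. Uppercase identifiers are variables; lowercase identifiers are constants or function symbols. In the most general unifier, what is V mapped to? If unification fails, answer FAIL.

f(a,0)

Decompose times/2: h(a,V,0) = h(a,f(a,0),0),  h(c,L,W) = h(c,f(g(V),V),L).
Decompose h/3: a = a,  V = f(a,0),  0 = 0.
Delete trivial equation a = a.
Bind V := f(a,0); substituting into the one remaining equation that mentions V gives: h(c,L,W) = h(c,f(g(f(a,0)),f(a,0)),L).
Delete trivial equation 0 = 0.
Decompose h/3: c = c,  L = f(g(f(a,0)),f(a,0)),  W = L.
Delete trivial equation c = c.
Bind L := f(g(f(a,0)),f(a,0)); substituting into the remaining equation gives: W = f(g(f(a,0)),f(a,0)).
Bind W := f(g(f(a,0)),f(a,0)).
MGU = { V ↦ f(a,0), L ↦ f(g(f(a,0)),f(a,0)), W ↦ f(g(f(a,0)),f(a,0)) }, so V ↦ f(a,0).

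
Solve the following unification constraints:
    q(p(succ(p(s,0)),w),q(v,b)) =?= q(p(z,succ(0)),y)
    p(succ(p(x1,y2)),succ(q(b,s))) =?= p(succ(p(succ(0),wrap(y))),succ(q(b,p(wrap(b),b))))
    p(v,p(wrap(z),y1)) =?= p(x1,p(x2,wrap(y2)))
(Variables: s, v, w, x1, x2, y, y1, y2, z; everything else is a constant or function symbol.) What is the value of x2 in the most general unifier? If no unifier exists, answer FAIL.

wrap(succ(p(p(wrap(b),b),0)))

Decompose q/2: p(succ(p(s,0)),w) =?= p(z,succ(0)),  q(v,b) =?= y.
Decompose p/2: succ(p(s,0)) =?= z,  w =?= succ(0).
Bind z := succ(p(s,0)); substituting into the one remaining equation that mentions z gives: p(v,p(wrap(succ(p(s,0))),y1)) =?= p(x1,p(x2,wrap(y2))).
Bind w := succ(0); no other remaining equation mentions w.
Bind y := q(v,b); substituting into the one remaining equation that mentions y gives: p(succ(p(x1,y2)),succ(q(b,s))) =?= p(succ(p(succ(0),wrap(q(v,b)))),succ(q(b,p(wrap(b),b)))).
Decompose p/2: succ(p(x1,y2)) =?= succ(p(succ(0),wrap(q(v,b)))),  succ(q(b,s)) =?= succ(q(b,p(wrap(b),b))).
Decompose succ/1: p(x1,y2) =?= p(succ(0),wrap(q(v,b))).
Decompose p/2: x1 =?= succ(0),  y2 =?= wrap(q(v,b)).
Bind x1 := succ(0); substituting into the one remaining equation that mentions x1 gives: p(v,p(wrap(succ(p(s,0))),y1)) =?= p(succ(0),p(x2,wrap(y2))).
Bind y2 := wrap(q(v,b)); substituting into the one remaining equation that mentions y2 gives: p(v,p(wrap(succ(p(s,0))),y1)) =?= p(succ(0),p(x2,wrap(wrap(q(v,b))))).
Decompose succ/1: q(b,s) =?= q(b,p(wrap(b),b)).
Decompose q/2: b =?= b,  s =?= p(wrap(b),b).
Delete trivial equation b =?= b.
Bind s := p(wrap(b),b); substituting into the remaining equation gives: p(v,p(wrap(succ(p(p(wrap(b),b),0))),y1)) =?= p(succ(0),p(x2,wrap(wrap(q(v,b))))). Substituting into the earlier binding gives z := succ(p(p(wrap(b),b),0)).
Decompose p/2: v =?= succ(0),  p(wrap(succ(p(p(wrap(b),b),0))),y1) =?= p(x2,wrap(wrap(q(v,b)))).
Bind v := succ(0); substituting into the remaining equation gives: p(wrap(succ(p(p(wrap(b),b),0))),y1) =?= p(x2,wrap(wrap(q(succ(0),b)))). Substituting into the earlier bindings gives y := q(succ(0),b), y2 := wrap(q(succ(0),b)).
Decompose p/2: wrap(succ(p(p(wrap(b),b),0))) =?= x2,  y1 =?= wrap(wrap(q(succ(0),b))).
Bind x2 := wrap(succ(p(p(wrap(b),b),0))); no other remaining equation mentions x2.
Bind y1 := wrap(wrap(q(succ(0),b))).
MGU = { z -> succ(p(p(wrap(b),b),0)), w -> succ(0), y -> q(succ(0),b), x1 -> succ(0), y2 -> wrap(q(succ(0),b)), s -> p(wrap(b),b), v -> succ(0), x2 -> wrap(succ(p(p(wrap(b),b),0))), y1 -> wrap(wrap(q(succ(0),b))) }, so x2 -> wrap(succ(p(p(wrap(b),b),0))).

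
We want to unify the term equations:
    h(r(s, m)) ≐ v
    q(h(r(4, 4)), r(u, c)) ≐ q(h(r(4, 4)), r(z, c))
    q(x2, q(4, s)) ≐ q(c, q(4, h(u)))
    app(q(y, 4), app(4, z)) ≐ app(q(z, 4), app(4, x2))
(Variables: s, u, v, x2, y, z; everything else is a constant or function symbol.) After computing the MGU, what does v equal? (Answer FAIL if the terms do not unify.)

Bind v := h(r(s, m)); no other remaining equation mentions v.
Decompose q/2: h(r(4, 4)) ≐ h(r(4, 4)),  r(u, c) ≐ r(z, c).
Delete trivial equation h(r(4, 4)) ≐ h(r(4, 4)).
Decompose r/2: u ≐ z,  c ≐ c.
Bind u := z; substituting into the one remaining equation that mentions u gives: q(x2, q(4, s)) ≐ q(c, q(4, h(z))).
Delete trivial equation c ≐ c.
Decompose q/2: x2 ≐ c,  q(4, s) ≐ q(4, h(z)).
Bind x2 := c; substituting into the one remaining equation that mentions x2 gives: app(q(y, 4), app(4, z)) ≐ app(q(z, 4), app(4, c)).
Decompose q/2: 4 ≐ 4,  s ≐ h(z).
Delete trivial equation 4 ≐ 4.
Bind s := h(z); no other remaining equation mentions s. Substituting into the earlier binding gives v := h(r(h(z), m)).
Decompose app/2: q(y, 4) ≐ q(z, 4),  app(4, z) ≐ app(4, c).
Decompose q/2: y ≐ z,  4 ≐ 4.
Bind y := z; no other remaining equation mentions y.
Delete trivial equation 4 ≐ 4.
Decompose app/2: 4 ≐ 4,  z ≐ c.
Delete trivial equation 4 ≐ 4.
Bind z := c. Substituting into the earlier bindings gives v := h(r(h(c), m)), u := c, s := h(c), y := c.
MGU = { v ↦ h(r(h(c), m)), u ↦ c, x2 ↦ c, s ↦ h(c), y ↦ c, z ↦ c }, so v ↦ h(r(h(c), m)).

h(r(h(c), m))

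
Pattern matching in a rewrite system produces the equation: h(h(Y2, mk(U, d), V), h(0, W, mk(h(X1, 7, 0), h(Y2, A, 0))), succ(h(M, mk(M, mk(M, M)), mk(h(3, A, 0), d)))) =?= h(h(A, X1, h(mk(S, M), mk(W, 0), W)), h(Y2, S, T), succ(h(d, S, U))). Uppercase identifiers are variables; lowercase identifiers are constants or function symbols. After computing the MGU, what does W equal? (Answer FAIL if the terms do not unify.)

Decompose h/3: h(Y2, mk(U, d), V) =?= h(A, X1, h(mk(S, M), mk(W, 0), W)),  h(0, W, mk(h(X1, 7, 0), h(Y2, A, 0))) =?= h(Y2, S, T),  succ(h(M, mk(M, mk(M, M)), mk(h(3, A, 0), d))) =?= succ(h(d, S, U)).
Decompose h/3: Y2 =?= A,  mk(U, d) =?= X1,  V =?= h(mk(S, M), mk(W, 0), W).
Bind Y2 := A; substituting into the one remaining equation that mentions Y2 gives: h(0, W, mk(h(X1, 7, 0), h(A, A, 0))) =?= h(A, S, T).
Bind X1 := mk(U, d); substituting into the one remaining equation that mentions X1 gives: h(0, W, mk(h(mk(U, d), 7, 0), h(A, A, 0))) =?= h(A, S, T).
Bind V := h(mk(S, M), mk(W, 0), W); no other remaining equation mentions V.
Decompose h/3: 0 =?= A,  W =?= S,  mk(h(mk(U, d), 7, 0), h(A, A, 0)) =?= T.
Bind A := 0; substituting into the 2 remaining equations that mention A gives: mk(h(mk(U, d), 7, 0), h(0, 0, 0)) =?= T,  succ(h(M, mk(M, mk(M, M)), mk(h(3, 0, 0), d))) =?= succ(h(d, S, U)). Substituting into the earlier binding gives Y2 := 0.
Bind W := S; no other remaining equation mentions W. Substituting into the earlier binding gives V := h(mk(S, M), mk(S, 0), S).
Bind T := mk(h(mk(U, d), 7, 0), h(0, 0, 0)); no other remaining equation mentions T.
Decompose succ/1: h(M, mk(M, mk(M, M)), mk(h(3, 0, 0), d)) =?= h(d, S, U).
Decompose h/3: M =?= d,  mk(M, mk(M, M)) =?= S,  mk(h(3, 0, 0), d) =?= U.
Bind M := d; substituting into the one remaining equation that mentions M gives: mk(d, mk(d, d)) =?= S. Substituting into the earlier binding gives V := h(mk(S, d), mk(S, 0), S).
Bind S := mk(d, mk(d, d)); no other remaining equation mentions S. Substituting into the earlier bindings gives V := h(mk(mk(d, mk(d, d)), d), mk(mk(d, mk(d, d)), 0), mk(d, mk(d, d))), W := mk(d, mk(d, d)).
Bind U := mk(h(3, 0, 0), d). Substituting into the earlier bindings gives X1 := mk(mk(h(3, 0, 0), d), d), T := mk(h(mk(mk(h(3, 0, 0), d), d), 7, 0), h(0, 0, 0)).
MGU = { Y2 -> 0, X1 -> mk(mk(h(3, 0, 0), d), d), V -> h(mk(mk(d, mk(d, d)), d), mk(mk(d, mk(d, d)), 0), mk(d, mk(d, d))), A -> 0, W -> mk(d, mk(d, d)), T -> mk(h(mk(mk(h(3, 0, 0), d), d), 7, 0), h(0, 0, 0)), M -> d, S -> mk(d, mk(d, d)), U -> mk(h(3, 0, 0), d) }, so W -> mk(d, mk(d, d)).

mk(d, mk(d, d))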